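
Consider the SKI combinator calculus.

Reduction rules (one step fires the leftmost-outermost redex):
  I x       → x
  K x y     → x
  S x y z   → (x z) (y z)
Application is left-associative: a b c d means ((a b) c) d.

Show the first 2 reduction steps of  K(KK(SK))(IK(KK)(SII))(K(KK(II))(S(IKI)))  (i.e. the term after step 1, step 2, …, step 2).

Answer: after 2 steps: K(K(KK(II))(S(IKI)))

Derivation:
  start: K(KK(SK))(IK(KK)(SII))(K(KK(II))(S(IKI)))
  →1  KK(SK)(K(KK(II))(S(IKI)))
  →2  K(K(KK(II))(S(IKI)))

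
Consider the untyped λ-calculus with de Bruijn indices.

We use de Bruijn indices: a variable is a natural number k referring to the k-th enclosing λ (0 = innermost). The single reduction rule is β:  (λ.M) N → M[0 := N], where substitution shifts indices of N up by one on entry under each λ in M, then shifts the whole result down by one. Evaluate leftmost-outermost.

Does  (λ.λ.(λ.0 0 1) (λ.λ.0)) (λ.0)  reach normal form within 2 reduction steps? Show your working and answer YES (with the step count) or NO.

Answer: NO — after 2 steps the term is λ.(λ.λ.0) (λ.λ.0) 0, not yet normal

Derivation:
  start: (λ.λ.(λ.0 0 1) (λ.λ.0)) (λ.0)
  →1  λ.(λ.0 0 1) (λ.λ.0)
  →2  λ.(λ.λ.0) (λ.λ.0) 0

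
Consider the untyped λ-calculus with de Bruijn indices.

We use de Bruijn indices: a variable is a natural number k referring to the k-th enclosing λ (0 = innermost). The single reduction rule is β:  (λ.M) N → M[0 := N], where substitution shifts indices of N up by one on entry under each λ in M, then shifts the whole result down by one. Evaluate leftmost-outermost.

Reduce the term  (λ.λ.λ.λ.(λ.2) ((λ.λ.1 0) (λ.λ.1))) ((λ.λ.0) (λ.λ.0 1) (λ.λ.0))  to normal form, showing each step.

  start: (λ.λ.λ.λ.(λ.2) ((λ.λ.1 0) (λ.λ.1))) ((λ.λ.0) (λ.λ.0 1) (λ.λ.0))
  →1  λ.λ.λ.(λ.2) ((λ.λ.1 0) (λ.λ.1))
  →2  λ.λ.λ.1

Answer: normal form = λ.λ.λ.1  (in 2 steps)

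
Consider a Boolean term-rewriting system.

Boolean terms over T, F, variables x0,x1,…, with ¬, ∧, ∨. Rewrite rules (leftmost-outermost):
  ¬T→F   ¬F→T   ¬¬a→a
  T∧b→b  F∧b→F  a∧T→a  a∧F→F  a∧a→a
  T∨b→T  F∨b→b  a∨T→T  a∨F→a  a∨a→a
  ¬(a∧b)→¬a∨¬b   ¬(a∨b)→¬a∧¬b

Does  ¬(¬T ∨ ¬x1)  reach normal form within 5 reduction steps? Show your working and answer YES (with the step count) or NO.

  start: ¬(¬T ∨ ¬x1)
  [1] ¬¬T ∧ ¬¬x1
  [2] T ∧ ¬¬x1
  [3] ¬¬x1
  [4] x1

Answer: YES — reaches normal form x1 in 4 ≤ 5 steps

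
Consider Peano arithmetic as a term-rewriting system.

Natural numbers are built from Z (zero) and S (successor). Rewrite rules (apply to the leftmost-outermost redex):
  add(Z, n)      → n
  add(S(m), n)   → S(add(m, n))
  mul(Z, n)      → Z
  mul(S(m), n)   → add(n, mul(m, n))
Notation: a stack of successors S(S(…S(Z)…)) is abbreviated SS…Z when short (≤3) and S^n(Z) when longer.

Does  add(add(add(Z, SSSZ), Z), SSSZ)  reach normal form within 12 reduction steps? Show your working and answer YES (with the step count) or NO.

  start: add(add(add(Z, SSSZ), Z), SSSZ)
  [1] add(add(SSSZ, Z), SSSZ)
  [2] add(S(add(SSZ, Z)), SSSZ)
  [3] S(add(add(SSZ, Z), SSSZ))
  [4] S(add(S(add(SZ, Z)), SSSZ))
  [5] S(S(add(add(SZ, Z), SSSZ)))
  [6] S(S(add(S(add(Z, Z)), SSSZ)))
  [7] S(S(S(add(add(Z, Z), SSSZ))))
  [8] S(S(S(add(Z, SSSZ))))
  [9] S^6(Z)

Answer: YES — reaches normal form S^6(Z) in 9 ≤ 12 steps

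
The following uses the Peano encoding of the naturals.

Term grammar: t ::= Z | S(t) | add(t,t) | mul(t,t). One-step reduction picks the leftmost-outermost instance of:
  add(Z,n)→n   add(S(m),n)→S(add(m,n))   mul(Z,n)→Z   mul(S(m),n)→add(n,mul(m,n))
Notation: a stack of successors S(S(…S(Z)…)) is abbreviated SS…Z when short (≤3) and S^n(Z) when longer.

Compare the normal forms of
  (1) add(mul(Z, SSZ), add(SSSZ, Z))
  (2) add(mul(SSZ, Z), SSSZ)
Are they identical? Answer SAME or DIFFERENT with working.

Answer: SAME — A ⇓ SSSZ, B ⇓ SSSZ

Working:
Term A:
  start: add(mul(Z, SSZ), add(SSSZ, Z))
  →1  add(Z, add(SSSZ, Z))
  →2  add(SSSZ, Z)
  →3  S(add(SSZ, Z))
  →4  S(S(add(SZ, Z)))
  →5  S(S(S(add(Z, Z))))
  →6  SSSZ

Term B:
  start: add(mul(SSZ, Z), SSSZ)
  →1  add(add(Z, mul(SZ, Z)), SSSZ)
  →2  add(mul(SZ, Z), SSSZ)
  →3  add(add(Z, mul(Z, Z)), SSSZ)
  →4  add(mul(Z, Z), SSSZ)
  →5  add(Z, SSSZ)
  →6  SSSZ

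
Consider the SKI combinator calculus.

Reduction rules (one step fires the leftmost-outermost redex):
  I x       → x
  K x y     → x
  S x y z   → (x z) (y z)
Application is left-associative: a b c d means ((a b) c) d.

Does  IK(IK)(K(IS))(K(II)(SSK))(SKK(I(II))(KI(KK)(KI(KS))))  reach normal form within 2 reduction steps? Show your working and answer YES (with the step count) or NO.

Answer: NO — after 2 steps the term is IK(K(II)(SSK))(SKK(I(II))(KI(KK)(KI(KS)))), not yet normal

Working:
  start: IK(IK)(K(IS))(K(II)(SSK))(SKK(I(II))(KI(KK)(KI(KS))))
  →1  K(IK)(K(IS))(K(II)(SSK))(SKK(I(II))(KI(KK)(KI(KS))))
  →2  IK(K(II)(SSK))(SKK(I(II))(KI(KK)(KI(KS))))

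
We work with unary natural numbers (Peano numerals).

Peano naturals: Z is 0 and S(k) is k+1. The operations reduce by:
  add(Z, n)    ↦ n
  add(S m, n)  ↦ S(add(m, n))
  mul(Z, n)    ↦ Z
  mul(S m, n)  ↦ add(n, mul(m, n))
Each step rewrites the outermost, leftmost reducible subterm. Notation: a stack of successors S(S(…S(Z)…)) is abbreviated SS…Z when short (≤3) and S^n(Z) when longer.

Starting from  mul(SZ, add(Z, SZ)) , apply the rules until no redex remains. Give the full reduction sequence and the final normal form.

  start: mul(SZ, add(Z, SZ))
  [1] add(add(Z, SZ), mul(Z, add(Z, SZ)))
  [2] add(SZ, mul(Z, add(Z, SZ)))
  [3] S(add(Z, mul(Z, add(Z, SZ))))
  [4] S(mul(Z, add(Z, SZ)))
  [5] SZ

Answer: normal form = SZ  (in 5 steps)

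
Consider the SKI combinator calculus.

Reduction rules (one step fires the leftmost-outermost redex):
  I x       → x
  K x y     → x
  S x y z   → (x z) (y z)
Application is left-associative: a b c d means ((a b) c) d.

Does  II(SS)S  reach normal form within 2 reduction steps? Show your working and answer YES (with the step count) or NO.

  start: II(SS)S
  →1  I(SS)S
  →2  SSS

Answer: YES — reaches normal form SSS in 2 ≤ 2 steps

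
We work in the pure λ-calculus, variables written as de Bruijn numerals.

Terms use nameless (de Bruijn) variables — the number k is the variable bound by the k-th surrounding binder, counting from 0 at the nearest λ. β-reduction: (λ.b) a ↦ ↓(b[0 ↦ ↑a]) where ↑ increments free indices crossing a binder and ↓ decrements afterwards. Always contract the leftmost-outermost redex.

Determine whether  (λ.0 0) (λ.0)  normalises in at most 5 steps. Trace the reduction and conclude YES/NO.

  start: (λ.0 0) (λ.0)
  [1] (λ.0) (λ.0)
  [2] λ.0

Answer: YES — reaches normal form λ.0 in 2 ≤ 5 steps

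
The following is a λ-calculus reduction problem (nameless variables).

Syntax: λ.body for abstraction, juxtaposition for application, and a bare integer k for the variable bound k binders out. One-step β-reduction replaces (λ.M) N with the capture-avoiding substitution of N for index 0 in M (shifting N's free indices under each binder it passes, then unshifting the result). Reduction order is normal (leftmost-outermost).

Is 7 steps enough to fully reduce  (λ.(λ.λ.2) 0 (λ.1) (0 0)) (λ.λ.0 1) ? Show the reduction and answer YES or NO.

  start: (λ.(λ.λ.2) 0 (λ.1) (0 0)) (λ.λ.0 1)
  step 1: (λ.λ.λ.λ.0 1) (λ.λ.0 1) (λ.λ.λ.0 1) ((λ.λ.0 1) (λ.λ.0 1))
  step 2: (λ.λ.λ.0 1) (λ.λ.λ.0 1) ((λ.λ.0 1) (λ.λ.0 1))
  step 3: (λ.λ.0 1) ((λ.λ.0 1) (λ.λ.0 1))
  step 4: λ.0 ((λ.λ.0 1) (λ.λ.0 1))
  step 5: λ.0 (λ.0 (λ.λ.0 1))

Answer: YES — reaches normal form λ.0 (λ.0 (λ.λ.0 1)) in 5 ≤ 7 steps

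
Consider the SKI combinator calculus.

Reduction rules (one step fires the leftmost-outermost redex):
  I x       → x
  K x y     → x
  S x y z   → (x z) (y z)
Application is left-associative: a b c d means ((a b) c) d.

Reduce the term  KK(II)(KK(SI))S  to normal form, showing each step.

Answer: normal form = K  (in 3 steps)

Derivation:
  start: KK(II)(KK(SI))S
  →1  K(KK(SI))S
  →2  KK(SI)
  →3  K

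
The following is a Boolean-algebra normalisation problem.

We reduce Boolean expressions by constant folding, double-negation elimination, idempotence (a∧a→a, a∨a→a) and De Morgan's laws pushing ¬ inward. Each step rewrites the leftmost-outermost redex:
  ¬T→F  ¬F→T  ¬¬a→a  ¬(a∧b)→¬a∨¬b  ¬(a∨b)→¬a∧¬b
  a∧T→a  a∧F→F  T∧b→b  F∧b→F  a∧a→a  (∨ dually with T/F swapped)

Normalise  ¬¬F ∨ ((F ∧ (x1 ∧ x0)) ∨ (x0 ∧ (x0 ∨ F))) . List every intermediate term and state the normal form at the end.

Answer: normal form = x0  (in 6 steps)

Reduction:
  start: ¬¬F ∨ ((F ∧ (x1 ∧ x0)) ∨ (x0 ∧ (x0 ∨ F)))
  step 1: F ∨ ((F ∧ (x1 ∧ x0)) ∨ (x0 ∧ (x0 ∨ F)))
  step 2: (F ∧ (x1 ∧ x0)) ∨ (x0 ∧ (x0 ∨ F))
  step 3: F ∨ (x0 ∧ (x0 ∨ F))
  step 4: x0 ∧ (x0 ∨ F)
  step 5: x0 ∧ x0
  step 6: x0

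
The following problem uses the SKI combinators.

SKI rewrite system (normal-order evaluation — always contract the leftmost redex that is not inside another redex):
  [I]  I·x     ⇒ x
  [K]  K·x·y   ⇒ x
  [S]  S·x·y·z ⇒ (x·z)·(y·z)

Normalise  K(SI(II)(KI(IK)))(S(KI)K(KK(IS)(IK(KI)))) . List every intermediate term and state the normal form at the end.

Answer: normal form = I  (in 8 steps)

Working:
  start: K(SI(II)(KI(IK)))(S(KI)K(KK(IS)(IK(KI))))
  →1  SI(II)(KI(IK))
  →2  I(KI(IK))(II(KI(IK)))
  →3  KI(IK)(II(KI(IK)))
  →4  I(II(KI(IK)))
  →5  II(KI(IK))
  →6  I(KI(IK))
  →7  KI(IK)
  →8  I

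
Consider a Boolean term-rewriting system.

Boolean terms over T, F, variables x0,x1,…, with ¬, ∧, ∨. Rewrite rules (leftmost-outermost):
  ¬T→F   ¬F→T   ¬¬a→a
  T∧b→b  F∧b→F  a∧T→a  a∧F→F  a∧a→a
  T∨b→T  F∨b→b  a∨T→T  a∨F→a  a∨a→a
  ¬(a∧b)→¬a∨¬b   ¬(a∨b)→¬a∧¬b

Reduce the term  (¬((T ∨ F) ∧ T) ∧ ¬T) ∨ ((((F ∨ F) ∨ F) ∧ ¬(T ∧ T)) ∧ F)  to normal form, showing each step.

  start: (¬((T ∨ F) ∧ T) ∧ ¬T) ∨ ((((F ∨ F) ∨ F) ∧ ¬(T ∧ T)) ∧ F)
  [1] ((¬(T ∨ F) ∨ ¬T) ∧ ¬T) ∨ ((((F ∨ F) ∨ F) ∧ ¬(T ∧ T)) ∧ F)
  [2] (((¬T ∧ ¬F) ∨ ¬T) ∧ ¬T) ∨ ((((F ∨ F) ∨ F) ∧ ¬(T ∧ T)) ∧ F)
  [3] (((F ∧ ¬F) ∨ ¬T) ∧ ¬T) ∨ ((((F ∨ F) ∨ F) ∧ ¬(T ∧ T)) ∧ F)
  [4] ((F ∨ ¬T) ∧ ¬T) ∨ ((((F ∨ F) ∨ F) ∧ ¬(T ∧ T)) ∧ F)
  [5] (¬T ∧ ¬T) ∨ ((((F ∨ F) ∨ F) ∧ ¬(T ∧ T)) ∧ F)
  [6] ¬T ∨ ((((F ∨ F) ∨ F) ∧ ¬(T ∧ T)) ∧ F)
  [7] F ∨ ((((F ∨ F) ∨ F) ∧ ¬(T ∧ T)) ∧ F)
  [8] (((F ∨ F) ∨ F) ∧ ¬(T ∧ T)) ∧ F
  [9] F

Answer: normal form = F  (in 9 steps)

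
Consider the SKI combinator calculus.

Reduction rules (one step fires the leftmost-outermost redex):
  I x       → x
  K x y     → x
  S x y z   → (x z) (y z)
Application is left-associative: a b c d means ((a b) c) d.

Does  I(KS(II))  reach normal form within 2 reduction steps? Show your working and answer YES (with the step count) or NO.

Answer: YES — reaches normal form S in 2 ≤ 2 steps

Working:
  start: I(KS(II))
  step 1: KS(II)
  step 2: S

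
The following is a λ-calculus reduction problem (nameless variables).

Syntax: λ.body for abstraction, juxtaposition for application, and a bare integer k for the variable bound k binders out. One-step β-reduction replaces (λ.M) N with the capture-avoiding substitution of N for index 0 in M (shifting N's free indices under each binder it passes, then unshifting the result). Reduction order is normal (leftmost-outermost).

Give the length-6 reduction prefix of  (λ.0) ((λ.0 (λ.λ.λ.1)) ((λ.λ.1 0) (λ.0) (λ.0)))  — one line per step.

  start: (λ.0) ((λ.0 (λ.λ.λ.1)) ((λ.λ.1 0) (λ.0) (λ.0)))
  →1  (λ.0 (λ.λ.λ.1)) ((λ.λ.1 0) (λ.0) (λ.0))
  →2  (λ.λ.1 0) (λ.0) (λ.0) (λ.λ.λ.1)
  →3  (λ.(λ.0) 0) (λ.0) (λ.λ.λ.1)
  →4  (λ.0) (λ.0) (λ.λ.λ.1)
  →5  (λ.0) (λ.λ.λ.1)
  →6  λ.λ.λ.1

Answer: after 6 steps: λ.λ.λ.1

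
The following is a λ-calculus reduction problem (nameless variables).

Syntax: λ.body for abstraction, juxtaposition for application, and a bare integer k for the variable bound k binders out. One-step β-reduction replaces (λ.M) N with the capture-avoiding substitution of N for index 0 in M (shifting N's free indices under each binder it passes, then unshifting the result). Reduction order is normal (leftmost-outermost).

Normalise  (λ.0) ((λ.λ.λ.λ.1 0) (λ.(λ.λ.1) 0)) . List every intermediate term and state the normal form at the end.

  start: (λ.0) ((λ.λ.λ.λ.1 0) (λ.(λ.λ.1) 0))
  →1  (λ.λ.λ.λ.1 0) (λ.(λ.λ.1) 0)
  →2  λ.λ.λ.1 0

Answer: normal form = λ.λ.λ.1 0  (in 2 steps)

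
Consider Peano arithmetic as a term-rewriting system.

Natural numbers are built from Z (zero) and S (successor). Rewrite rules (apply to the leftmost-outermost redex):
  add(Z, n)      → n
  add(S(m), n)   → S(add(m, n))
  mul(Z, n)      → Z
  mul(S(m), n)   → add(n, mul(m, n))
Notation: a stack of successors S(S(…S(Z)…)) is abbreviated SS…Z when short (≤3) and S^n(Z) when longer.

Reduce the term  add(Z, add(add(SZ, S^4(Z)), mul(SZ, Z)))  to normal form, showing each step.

Answer: normal form = S^5(Z)  (in 12 steps)

Derivation:
  start: add(Z, add(add(SZ, S^4(Z)), mul(SZ, Z)))
  [1] add(add(SZ, S^4(Z)), mul(SZ, Z))
  [2] add(S(add(Z, S^4(Z))), mul(SZ, Z))
  [3] S(add(add(Z, S^4(Z)), mul(SZ, Z)))
  [4] S(add(S^4(Z), mul(SZ, Z)))
  [5] S(S(add(SSSZ, mul(SZ, Z))))
  [6] S(S(S(add(SSZ, mul(SZ, Z)))))
  [7] S(S(S(S(add(SZ, mul(SZ, Z))))))
  [8] S(S(S(S(S(add(Z, mul(SZ, Z)))))))
  [9] S(S(S(S(S(mul(SZ, Z))))))
  [10] S(S(S(S(S(add(Z, mul(Z, Z)))))))
  [11] S(S(S(S(S(mul(Z, Z))))))
  [12] S^5(Z)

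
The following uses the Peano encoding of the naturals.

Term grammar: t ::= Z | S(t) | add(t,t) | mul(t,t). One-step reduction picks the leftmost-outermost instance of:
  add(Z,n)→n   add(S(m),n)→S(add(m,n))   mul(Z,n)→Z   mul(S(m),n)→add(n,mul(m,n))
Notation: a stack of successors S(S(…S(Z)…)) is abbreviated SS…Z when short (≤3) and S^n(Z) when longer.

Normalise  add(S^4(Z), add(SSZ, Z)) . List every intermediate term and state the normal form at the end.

  start: add(S^4(Z), add(SSZ, Z))
  step 1: S(add(SSSZ, add(SSZ, Z)))
  step 2: S(S(add(SSZ, add(SSZ, Z))))
  step 3: S(S(S(add(SZ, add(SSZ, Z)))))
  step 4: S(S(S(S(add(Z, add(SSZ, Z))))))
  step 5: S(S(S(S(add(SSZ, Z)))))
  step 6: S(S(S(S(S(add(SZ, Z))))))
  step 7: S(S(S(S(S(S(add(Z, Z)))))))
  step 8: S^6(Z)

Answer: normal form = S^6(Z)  (in 8 steps)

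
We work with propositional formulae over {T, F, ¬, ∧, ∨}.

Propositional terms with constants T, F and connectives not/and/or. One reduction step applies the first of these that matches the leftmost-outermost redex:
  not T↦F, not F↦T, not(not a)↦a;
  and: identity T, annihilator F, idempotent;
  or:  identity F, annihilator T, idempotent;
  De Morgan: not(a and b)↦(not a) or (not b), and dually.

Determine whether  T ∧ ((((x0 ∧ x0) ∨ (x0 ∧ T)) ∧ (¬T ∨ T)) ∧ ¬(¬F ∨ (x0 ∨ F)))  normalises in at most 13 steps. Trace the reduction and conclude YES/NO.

Answer: YES — reaches normal form F in 10 ≤ 13 steps

Reduction:
  start: T ∧ ((((x0 ∧ x0) ∨ (x0 ∧ T)) ∧ (¬T ∨ T)) ∧ ¬(¬F ∨ (x0 ∨ F)))
  →1  (((x0 ∧ x0) ∨ (x0 ∧ T)) ∧ (¬T ∨ T)) ∧ ¬(¬F ∨ (x0 ∨ F))
  →2  ((x0 ∨ (x0 ∧ T)) ∧ (¬T ∨ T)) ∧ ¬(¬F ∨ (x0 ∨ F))
  →3  ((x0 ∨ x0) ∧ (¬T ∨ T)) ∧ ¬(¬F ∨ (x0 ∨ F))
  →4  (x0 ∧ (¬T ∨ T)) ∧ ¬(¬F ∨ (x0 ∨ F))
  →5  (x0 ∧ T) ∧ ¬(¬F ∨ (x0 ∨ F))
  →6  x0 ∧ ¬(¬F ∨ (x0 ∨ F))
  →7  x0 ∧ (¬¬F ∧ ¬(x0 ∨ F))
  →8  x0 ∧ (F ∧ ¬(x0 ∨ F))
  →9  x0 ∧ F
  →10  F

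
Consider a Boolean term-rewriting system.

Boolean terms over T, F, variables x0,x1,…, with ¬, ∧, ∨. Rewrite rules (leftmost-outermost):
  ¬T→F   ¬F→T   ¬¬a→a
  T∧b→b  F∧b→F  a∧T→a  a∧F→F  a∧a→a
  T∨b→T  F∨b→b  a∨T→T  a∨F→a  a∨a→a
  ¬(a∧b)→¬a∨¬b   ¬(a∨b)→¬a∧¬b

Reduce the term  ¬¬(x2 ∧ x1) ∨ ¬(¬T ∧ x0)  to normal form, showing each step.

Answer: normal form = T  (in 5 steps)

Working:
  start: ¬¬(x2 ∧ x1) ∨ ¬(¬T ∧ x0)
  [1] (x2 ∧ x1) ∨ ¬(¬T ∧ x0)
  [2] (x2 ∧ x1) ∨ (¬¬T ∨ ¬x0)
  [3] (x2 ∧ x1) ∨ (T ∨ ¬x0)
  [4] (x2 ∧ x1) ∨ T
  [5] T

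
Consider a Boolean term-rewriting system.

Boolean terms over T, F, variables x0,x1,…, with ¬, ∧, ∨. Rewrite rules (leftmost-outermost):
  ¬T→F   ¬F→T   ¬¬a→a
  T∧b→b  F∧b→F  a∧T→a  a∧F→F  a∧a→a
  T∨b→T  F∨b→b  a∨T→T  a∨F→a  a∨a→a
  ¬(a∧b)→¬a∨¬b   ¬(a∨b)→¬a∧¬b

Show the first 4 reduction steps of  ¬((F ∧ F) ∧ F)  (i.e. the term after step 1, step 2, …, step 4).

Answer: after 4 steps: ¬F

Working:
  start: ¬((F ∧ F) ∧ F)
  [1] ¬(F ∧ F) ∨ ¬F
  [2] (¬F ∨ ¬F) ∨ ¬F
  [3] ¬F ∨ ¬F
  [4] ¬F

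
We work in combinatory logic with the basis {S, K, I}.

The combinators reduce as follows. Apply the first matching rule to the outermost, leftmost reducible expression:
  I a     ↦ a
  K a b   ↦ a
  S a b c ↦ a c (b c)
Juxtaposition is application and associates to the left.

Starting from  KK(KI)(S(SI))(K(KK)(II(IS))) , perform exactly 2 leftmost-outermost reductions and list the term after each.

  start: KK(KI)(S(SI))(K(KK)(II(IS)))
  [1] K(S(SI))(K(KK)(II(IS)))
  [2] S(SI)

Answer: after 2 steps: S(SI)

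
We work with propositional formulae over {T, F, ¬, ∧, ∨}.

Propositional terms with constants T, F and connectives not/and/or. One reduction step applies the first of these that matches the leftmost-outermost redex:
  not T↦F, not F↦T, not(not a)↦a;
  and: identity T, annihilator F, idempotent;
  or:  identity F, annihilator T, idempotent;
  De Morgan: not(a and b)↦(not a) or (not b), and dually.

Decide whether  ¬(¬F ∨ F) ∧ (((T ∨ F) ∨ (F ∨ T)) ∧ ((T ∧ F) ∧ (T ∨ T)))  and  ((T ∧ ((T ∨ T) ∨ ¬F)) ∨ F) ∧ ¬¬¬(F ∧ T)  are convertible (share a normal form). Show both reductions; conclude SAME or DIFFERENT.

Term A:
  start: ¬(¬F ∨ F) ∧ (((T ∨ F) ∨ (F ∨ T)) ∧ ((T ∧ F) ∧ (T ∨ T)))
  →1  (¬¬F ∧ ¬F) ∧ (((T ∨ F) ∨ (F ∨ T)) ∧ ((T ∧ F) ∧ (T ∨ T)))
  →2  (F ∧ ¬F) ∧ (((T ∨ F) ∨ (F ∨ T)) ∧ ((T ∧ F) ∧ (T ∨ T)))
  →3  F ∧ (((T ∨ F) ∨ (F ∨ T)) ∧ ((T ∧ F) ∧ (T ∨ T)))
  →4  F

Term B:
  start: ((T ∧ ((T ∨ T) ∨ ¬F)) ∨ F) ∧ ¬¬¬(F ∧ T)
  →1  (T ∧ ((T ∨ T) ∨ ¬F)) ∧ ¬¬¬(F ∧ T)
  →2  ((T ∨ T) ∨ ¬F) ∧ ¬¬¬(F ∧ T)
  →3  (T ∨ ¬F) ∧ ¬¬¬(F ∧ T)
  →4  T ∧ ¬¬¬(F ∧ T)
  →5  ¬¬¬(F ∧ T)
  →6  ¬(F ∧ T)
  →7  ¬F ∨ ¬T
  →8  T ∨ ¬T
  →9  T

Answer: DIFFERENT — A ⇓ F, B ⇓ T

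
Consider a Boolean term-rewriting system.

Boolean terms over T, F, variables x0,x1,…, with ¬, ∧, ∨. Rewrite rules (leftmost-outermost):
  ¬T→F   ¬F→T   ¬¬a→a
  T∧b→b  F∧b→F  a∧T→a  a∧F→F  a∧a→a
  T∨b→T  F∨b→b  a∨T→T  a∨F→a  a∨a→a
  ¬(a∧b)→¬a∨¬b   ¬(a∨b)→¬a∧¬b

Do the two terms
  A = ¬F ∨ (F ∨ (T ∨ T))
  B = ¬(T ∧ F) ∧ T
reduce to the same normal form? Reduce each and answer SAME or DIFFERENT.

Term A:
  start: ¬F ∨ (F ∨ (T ∨ T))
  [1] T ∨ (F ∨ (T ∨ T))
  [2] T

Term B:
  start: ¬(T ∧ F) ∧ T
  [1] ¬(T ∧ F)
  [2] ¬T ∨ ¬F
  [3] F ∨ ¬F
  [4] ¬F
  [5] T

Answer: SAME — A ⇓ T, B ⇓ T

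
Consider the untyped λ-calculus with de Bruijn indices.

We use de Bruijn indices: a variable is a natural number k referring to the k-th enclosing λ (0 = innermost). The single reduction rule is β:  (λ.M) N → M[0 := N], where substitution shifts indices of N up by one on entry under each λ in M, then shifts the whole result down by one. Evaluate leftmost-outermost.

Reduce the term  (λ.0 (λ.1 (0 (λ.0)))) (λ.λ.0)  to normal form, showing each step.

Answer: normal form = λ.0  (in 2 steps)

Working:
  start: (λ.0 (λ.1 (0 (λ.0)))) (λ.λ.0)
  [1] (λ.λ.0) (λ.(λ.λ.0) (0 (λ.0)))
  [2] λ.0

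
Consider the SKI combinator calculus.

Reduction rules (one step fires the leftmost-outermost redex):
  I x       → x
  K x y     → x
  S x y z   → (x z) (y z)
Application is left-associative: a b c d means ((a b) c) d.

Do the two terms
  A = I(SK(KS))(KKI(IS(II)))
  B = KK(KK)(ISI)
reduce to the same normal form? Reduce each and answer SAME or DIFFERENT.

Term A:
  start: I(SK(KS))(KKI(IS(II)))
  →1  SK(KS)(KKI(IS(II)))
  →2  K(KKI(IS(II)))(KS(KKI(IS(II))))
  →3  KKI(IS(II))
  →4  K(IS(II))
  →5  K(S(II))
  →6  K(SI)

Term B:
  start: KK(KK)(ISI)
  →1  K(ISI)
  →2  K(SI)

Answer: SAME — A ⇓ K(SI), B ⇓ K(SI)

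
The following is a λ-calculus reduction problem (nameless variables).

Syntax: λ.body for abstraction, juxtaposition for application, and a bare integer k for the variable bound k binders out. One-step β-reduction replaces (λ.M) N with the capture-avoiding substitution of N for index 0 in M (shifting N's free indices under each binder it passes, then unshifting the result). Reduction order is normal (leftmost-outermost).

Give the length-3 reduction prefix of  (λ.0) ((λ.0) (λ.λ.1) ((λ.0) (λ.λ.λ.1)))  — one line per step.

  start: (λ.0) ((λ.0) (λ.λ.1) ((λ.0) (λ.λ.λ.1)))
  [1] (λ.0) (λ.λ.1) ((λ.0) (λ.λ.λ.1))
  [2] (λ.λ.1) ((λ.0) (λ.λ.λ.1))
  [3] λ.(λ.0) (λ.λ.λ.1)

Answer: after 3 steps: λ.(λ.0) (λ.λ.λ.1)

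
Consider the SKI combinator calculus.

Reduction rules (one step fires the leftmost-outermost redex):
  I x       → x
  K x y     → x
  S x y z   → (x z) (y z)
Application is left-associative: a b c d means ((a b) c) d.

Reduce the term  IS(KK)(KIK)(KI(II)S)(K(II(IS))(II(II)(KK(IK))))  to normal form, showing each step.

Answer: normal form = S  (in 8 steps)

Reduction:
  start: IS(KK)(KIK)(KI(II)S)(K(II(IS))(II(II)(KK(IK))))
  [1] S(KK)(KIK)(KI(II)S)(K(II(IS))(II(II)(KK(IK))))
  [2] KK(KI(II)S)(KIK(KI(II)S))(K(II(IS))(II(II)(KK(IK))))
  [3] K(KIK(KI(II)S))(K(II(IS))(II(II)(KK(IK))))
  [4] KIK(KI(II)S)
  [5] I(KI(II)S)
  [6] KI(II)S
  [7] IS
  [8] S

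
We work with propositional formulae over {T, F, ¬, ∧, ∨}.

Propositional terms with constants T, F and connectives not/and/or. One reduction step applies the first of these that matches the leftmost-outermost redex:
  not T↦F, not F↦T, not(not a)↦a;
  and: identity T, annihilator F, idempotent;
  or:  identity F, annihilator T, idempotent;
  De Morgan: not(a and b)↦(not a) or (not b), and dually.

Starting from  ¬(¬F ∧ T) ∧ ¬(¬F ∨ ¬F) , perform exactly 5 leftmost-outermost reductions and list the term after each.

Answer: after 5 steps: F

Working:
  start: ¬(¬F ∧ T) ∧ ¬(¬F ∨ ¬F)
  step 1: (¬¬F ∨ ¬T) ∧ ¬(¬F ∨ ¬F)
  step 2: (F ∨ ¬T) ∧ ¬(¬F ∨ ¬F)
  step 3: ¬T ∧ ¬(¬F ∨ ¬F)
  step 4: F ∧ ¬(¬F ∨ ¬F)
  step 5: F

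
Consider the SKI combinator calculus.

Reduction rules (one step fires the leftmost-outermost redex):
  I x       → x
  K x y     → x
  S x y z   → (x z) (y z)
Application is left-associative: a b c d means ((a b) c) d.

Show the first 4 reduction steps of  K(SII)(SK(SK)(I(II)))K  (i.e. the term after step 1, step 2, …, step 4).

  start: K(SII)(SK(SK)(I(II)))K
  step 1: SIIK
  step 2: IK(IK)
  step 3: K(IK)
  step 4: KK

Answer: after 4 steps: KK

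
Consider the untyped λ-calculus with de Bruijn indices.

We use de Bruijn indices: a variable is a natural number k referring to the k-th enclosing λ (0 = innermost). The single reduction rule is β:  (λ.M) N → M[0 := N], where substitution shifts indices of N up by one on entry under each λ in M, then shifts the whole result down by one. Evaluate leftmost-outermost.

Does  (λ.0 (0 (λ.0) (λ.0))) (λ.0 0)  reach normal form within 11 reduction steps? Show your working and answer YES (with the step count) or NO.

  start: (λ.0 (0 (λ.0) (λ.0))) (λ.0 0)
  step 1: (λ.0 0) ((λ.0 0) (λ.0) (λ.0))
  step 2: (λ.0 0) (λ.0) (λ.0) ((λ.0 0) (λ.0) (λ.0))
  step 3: (λ.0) (λ.0) (λ.0) ((λ.0 0) (λ.0) (λ.0))
  step 4: (λ.0) (λ.0) ((λ.0 0) (λ.0) (λ.0))
  step 5: (λ.0) ((λ.0 0) (λ.0) (λ.0))
  step 6: (λ.0 0) (λ.0) (λ.0)
  step 7: (λ.0) (λ.0) (λ.0)
  step 8: (λ.0) (λ.0)
  step 9: λ.0

Answer: YES — reaches normal form λ.0 in 9 ≤ 11 steps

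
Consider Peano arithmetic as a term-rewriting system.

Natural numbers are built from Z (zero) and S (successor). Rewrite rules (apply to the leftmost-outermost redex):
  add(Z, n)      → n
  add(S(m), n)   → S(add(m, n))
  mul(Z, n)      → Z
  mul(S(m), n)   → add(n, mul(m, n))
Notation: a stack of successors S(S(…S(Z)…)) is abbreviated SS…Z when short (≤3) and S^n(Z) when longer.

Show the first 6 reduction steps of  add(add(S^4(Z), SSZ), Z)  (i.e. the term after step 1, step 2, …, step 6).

Answer: after 6 steps: S(S(S(add(add(SZ, SSZ), Z))))

Reduction:
  start: add(add(S^4(Z), SSZ), Z)
  [1] add(S(add(SSSZ, SSZ)), Z)
  [2] S(add(add(SSSZ, SSZ), Z))
  [3] S(add(S(add(SSZ, SSZ)), Z))
  [4] S(S(add(add(SSZ, SSZ), Z)))
  [5] S(S(add(S(add(SZ, SSZ)), Z)))
  [6] S(S(S(add(add(SZ, SSZ), Z))))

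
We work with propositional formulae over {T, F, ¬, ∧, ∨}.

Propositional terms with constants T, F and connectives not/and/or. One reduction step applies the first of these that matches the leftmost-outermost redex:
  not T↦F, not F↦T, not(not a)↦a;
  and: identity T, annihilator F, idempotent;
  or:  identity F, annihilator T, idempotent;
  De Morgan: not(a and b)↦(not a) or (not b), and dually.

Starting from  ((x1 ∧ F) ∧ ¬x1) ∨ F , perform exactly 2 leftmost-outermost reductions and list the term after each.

  start: ((x1 ∧ F) ∧ ¬x1) ∨ F
  step 1: (x1 ∧ F) ∧ ¬x1
  step 2: F ∧ ¬x1

Answer: after 2 steps: F ∧ ¬x1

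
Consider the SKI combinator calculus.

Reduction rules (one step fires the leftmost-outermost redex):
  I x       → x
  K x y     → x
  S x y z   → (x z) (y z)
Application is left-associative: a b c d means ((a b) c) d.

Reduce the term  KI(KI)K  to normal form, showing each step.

  start: KI(KI)K
  step 1: IK
  step 2: K

Answer: normal form = K  (in 2 steps)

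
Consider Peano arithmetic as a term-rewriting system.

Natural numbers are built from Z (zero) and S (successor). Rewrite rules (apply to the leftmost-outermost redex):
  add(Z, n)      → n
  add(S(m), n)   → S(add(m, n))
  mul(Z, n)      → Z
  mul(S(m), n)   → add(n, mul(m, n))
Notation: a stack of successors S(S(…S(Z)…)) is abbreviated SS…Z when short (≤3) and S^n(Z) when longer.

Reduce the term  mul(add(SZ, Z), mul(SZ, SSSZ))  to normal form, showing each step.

Answer: normal form = SSSZ  (in 14 steps)

Reduction:
  start: mul(add(SZ, Z), mul(SZ, SSSZ))
  [1] mul(S(add(Z, Z)), mul(SZ, SSSZ))
  [2] add(mul(SZ, SSSZ), mul(add(Z, Z), mul(SZ, SSSZ)))
  [3] add(add(SSSZ, mul(Z, SSSZ)), mul(add(Z, Z), mul(SZ, SSSZ)))
  [4] add(S(add(SSZ, mul(Z, SSSZ))), mul(add(Z, Z), mul(SZ, SSSZ)))
  [5] S(add(add(SSZ, mul(Z, SSSZ)), mul(add(Z, Z), mul(SZ, SSSZ))))
  [6] S(add(S(add(SZ, mul(Z, SSSZ))), mul(add(Z, Z), mul(SZ, SSSZ))))
  [7] S(S(add(add(SZ, mul(Z, SSSZ)), mul(add(Z, Z), mul(SZ, SSSZ)))))
  [8] S(S(add(S(add(Z, mul(Z, SSSZ))), mul(add(Z, Z), mul(SZ, SSSZ)))))
  [9] S(S(S(add(add(Z, mul(Z, SSSZ)), mul(add(Z, Z), mul(SZ, SSSZ))))))
  [10] S(S(S(add(mul(Z, SSSZ), mul(add(Z, Z), mul(SZ, SSSZ))))))
  [11] S(S(S(add(Z, mul(add(Z, Z), mul(SZ, SSSZ))))))
  [12] S(S(S(mul(add(Z, Z), mul(SZ, SSSZ)))))
  [13] S(S(S(mul(Z, mul(SZ, SSSZ)))))
  [14] SSSZ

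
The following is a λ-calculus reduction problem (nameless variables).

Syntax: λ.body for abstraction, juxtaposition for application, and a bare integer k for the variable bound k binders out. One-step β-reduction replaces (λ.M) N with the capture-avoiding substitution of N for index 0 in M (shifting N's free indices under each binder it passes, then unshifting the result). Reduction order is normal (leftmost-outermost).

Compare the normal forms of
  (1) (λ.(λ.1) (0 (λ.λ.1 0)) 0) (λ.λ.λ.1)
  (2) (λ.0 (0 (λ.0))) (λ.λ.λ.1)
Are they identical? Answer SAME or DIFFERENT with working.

Answer: SAME — A ⇓ λ.λ.1, B ⇓ λ.λ.1

Reduction:
Term A:
  start: (λ.(λ.1) (0 (λ.λ.1 0)) 0) (λ.λ.λ.1)
  step 1: (λ.λ.λ.λ.1) ((λ.λ.λ.1) (λ.λ.1 0)) (λ.λ.λ.1)
  step 2: (λ.λ.λ.1) (λ.λ.λ.1)
  step 3: λ.λ.1

Term B:
  start: (λ.0 (0 (λ.0))) (λ.λ.λ.1)
  step 1: (λ.λ.λ.1) ((λ.λ.λ.1) (λ.0))
  step 2: λ.λ.1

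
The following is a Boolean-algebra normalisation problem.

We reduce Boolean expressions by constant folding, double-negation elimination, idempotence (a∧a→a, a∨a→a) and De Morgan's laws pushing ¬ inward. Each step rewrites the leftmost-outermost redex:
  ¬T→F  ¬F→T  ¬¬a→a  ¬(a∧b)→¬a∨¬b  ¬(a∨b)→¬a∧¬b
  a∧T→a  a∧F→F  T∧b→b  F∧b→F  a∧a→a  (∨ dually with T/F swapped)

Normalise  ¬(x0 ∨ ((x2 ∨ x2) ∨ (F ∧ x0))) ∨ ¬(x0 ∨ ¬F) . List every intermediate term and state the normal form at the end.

Answer: normal form = ¬x0 ∧ ¬x2  (in 12 steps)

Derivation:
  start: ¬(x0 ∨ ((x2 ∨ x2) ∨ (F ∧ x0))) ∨ ¬(x0 ∨ ¬F)
  [1] (¬x0 ∧ ¬((x2 ∨ x2) ∨ (F ∧ x0))) ∨ ¬(x0 ∨ ¬F)
  [2] (¬x0 ∧ (¬(x2 ∨ x2) ∧ ¬(F ∧ x0))) ∨ ¬(x0 ∨ ¬F)
  [3] (¬x0 ∧ ((¬x2 ∧ ¬x2) ∧ ¬(F ∧ x0))) ∨ ¬(x0 ∨ ¬F)
  [4] (¬x0 ∧ (¬x2 ∧ ¬(F ∧ x0))) ∨ ¬(x0 ∨ ¬F)
  [5] (¬x0 ∧ (¬x2 ∧ (¬F ∨ ¬x0))) ∨ ¬(x0 ∨ ¬F)
  [6] (¬x0 ∧ (¬x2 ∧ (T ∨ ¬x0))) ∨ ¬(x0 ∨ ¬F)
  [7] (¬x0 ∧ (¬x2 ∧ T)) ∨ ¬(x0 ∨ ¬F)
  [8] (¬x0 ∧ ¬x2) ∨ ¬(x0 ∨ ¬F)
  [9] (¬x0 ∧ ¬x2) ∨ (¬x0 ∧ ¬¬F)
  [10] (¬x0 ∧ ¬x2) ∨ (¬x0 ∧ F)
  [11] (¬x0 ∧ ¬x2) ∨ F
  [12] ¬x0 ∧ ¬x2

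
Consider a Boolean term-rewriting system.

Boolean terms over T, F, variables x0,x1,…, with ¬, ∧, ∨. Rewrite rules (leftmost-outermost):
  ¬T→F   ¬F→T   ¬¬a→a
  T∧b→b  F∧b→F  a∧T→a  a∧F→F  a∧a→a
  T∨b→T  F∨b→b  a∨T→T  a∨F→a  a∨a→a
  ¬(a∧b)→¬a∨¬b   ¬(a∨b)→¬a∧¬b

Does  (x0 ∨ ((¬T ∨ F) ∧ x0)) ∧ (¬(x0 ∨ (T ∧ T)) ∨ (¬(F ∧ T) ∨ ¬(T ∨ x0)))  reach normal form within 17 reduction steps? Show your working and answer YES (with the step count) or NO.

Answer: YES — reaches normal form x0 in 15 ≤ 17 steps

Working:
  start: (x0 ∨ ((¬T ∨ F) ∧ x0)) ∧ (¬(x0 ∨ (T ∧ T)) ∨ (¬(F ∧ T) ∨ ¬(T ∨ x0)))
  →1  (x0 ∨ (¬T ∧ x0)) ∧ (¬(x0 ∨ (T ∧ T)) ∨ (¬(F ∧ T) ∨ ¬(T ∨ x0)))
  →2  (x0 ∨ (F ∧ x0)) ∧ (¬(x0 ∨ (T ∧ T)) ∨ (¬(F ∧ T) ∨ ¬(T ∨ x0)))
  →3  (x0 ∨ F) ∧ (¬(x0 ∨ (T ∧ T)) ∨ (¬(F ∧ T) ∨ ¬(T ∨ x0)))
  →4  x0 ∧ (¬(x0 ∨ (T ∧ T)) ∨ (¬(F ∧ T) ∨ ¬(T ∨ x0)))
  →5  x0 ∧ ((¬x0 ∧ ¬(T ∧ T)) ∨ (¬(F ∧ T) ∨ ¬(T ∨ x0)))
  →6  x0 ∧ ((¬x0 ∧ (¬T ∨ ¬T)) ∨ (¬(F ∧ T) ∨ ¬(T ∨ x0)))
  →7  x0 ∧ ((¬x0 ∧ ¬T) ∨ (¬(F ∧ T) ∨ ¬(T ∨ x0)))
  →8  x0 ∧ ((¬x0 ∧ F) ∨ (¬(F ∧ T) ∨ ¬(T ∨ x0)))
  →9  x0 ∧ (F ∨ (¬(F ∧ T) ∨ ¬(T ∨ x0)))
  →10  x0 ∧ (¬(F ∧ T) ∨ ¬(T ∨ x0))
  →11  x0 ∧ ((¬F ∨ ¬T) ∨ ¬(T ∨ x0))
  →12  x0 ∧ ((T ∨ ¬T) ∨ ¬(T ∨ x0))
  →13  x0 ∧ (T ∨ ¬(T ∨ x0))
  →14  x0 ∧ T
  →15  x0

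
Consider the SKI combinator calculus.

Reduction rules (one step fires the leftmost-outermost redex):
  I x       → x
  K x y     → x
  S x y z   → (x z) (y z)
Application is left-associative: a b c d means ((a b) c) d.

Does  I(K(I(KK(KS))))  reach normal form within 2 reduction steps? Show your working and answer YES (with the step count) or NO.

Answer: NO — after 2 steps the term is K(KK(KS)), not yet normal

Reduction:
  start: I(K(I(KK(KS))))
  [1] K(I(KK(KS)))
  [2] K(KK(KS))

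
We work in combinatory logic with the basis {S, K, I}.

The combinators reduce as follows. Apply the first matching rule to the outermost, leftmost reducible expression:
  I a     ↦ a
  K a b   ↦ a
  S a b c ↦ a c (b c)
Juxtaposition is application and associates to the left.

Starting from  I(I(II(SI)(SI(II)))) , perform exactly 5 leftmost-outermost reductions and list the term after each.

Answer: after 5 steps: SI(SII)

Reduction:
  start: I(I(II(SI)(SI(II))))
  →1  I(II(SI)(SI(II)))
  →2  II(SI)(SI(II))
  →3  I(SI)(SI(II))
  →4  SI(SI(II))
  →5  SI(SII)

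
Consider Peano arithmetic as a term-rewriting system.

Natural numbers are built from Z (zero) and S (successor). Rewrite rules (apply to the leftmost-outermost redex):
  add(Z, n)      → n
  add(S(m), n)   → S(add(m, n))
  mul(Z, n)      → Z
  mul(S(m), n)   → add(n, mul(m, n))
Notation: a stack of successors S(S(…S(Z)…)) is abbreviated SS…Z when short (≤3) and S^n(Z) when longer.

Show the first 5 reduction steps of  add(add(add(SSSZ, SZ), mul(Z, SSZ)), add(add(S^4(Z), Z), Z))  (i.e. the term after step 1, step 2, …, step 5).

Answer: after 5 steps: S(add(S(add(add(SZ, SZ), mul(Z, SSZ))), add(add(S^4(Z), Z), Z)))

Reduction:
  start: add(add(add(SSSZ, SZ), mul(Z, SSZ)), add(add(S^4(Z), Z), Z))
  step 1: add(add(S(add(SSZ, SZ)), mul(Z, SSZ)), add(add(S^4(Z), Z), Z))
  step 2: add(S(add(add(SSZ, SZ), mul(Z, SSZ))), add(add(S^4(Z), Z), Z))
  step 3: S(add(add(add(SSZ, SZ), mul(Z, SSZ)), add(add(S^4(Z), Z), Z)))
  step 4: S(add(add(S(add(SZ, SZ)), mul(Z, SSZ)), add(add(S^4(Z), Z), Z)))
  step 5: S(add(S(add(add(SZ, SZ), mul(Z, SSZ))), add(add(S^4(Z), Z), Z)))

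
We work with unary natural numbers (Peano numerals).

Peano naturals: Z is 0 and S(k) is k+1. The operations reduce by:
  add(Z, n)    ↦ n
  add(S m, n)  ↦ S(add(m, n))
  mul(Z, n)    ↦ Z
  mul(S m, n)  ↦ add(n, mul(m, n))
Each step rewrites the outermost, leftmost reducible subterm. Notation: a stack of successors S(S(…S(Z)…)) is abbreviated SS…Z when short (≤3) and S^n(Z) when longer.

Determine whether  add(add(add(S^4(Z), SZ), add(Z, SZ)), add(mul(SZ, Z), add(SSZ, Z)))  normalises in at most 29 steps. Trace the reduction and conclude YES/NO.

Answer: YES — reaches normal form S^8(Z) in 26 ≤ 29 steps

Working:
  start: add(add(add(S^4(Z), SZ), add(Z, SZ)), add(mul(SZ, Z), add(SSZ, Z)))
  step 1: add(add(S(add(SSSZ, SZ)), add(Z, SZ)), add(mul(SZ, Z), add(SSZ, Z)))
  step 2: add(S(add(add(SSSZ, SZ), add(Z, SZ))), add(mul(SZ, Z), add(SSZ, Z)))
  step 3: S(add(add(add(SSSZ, SZ), add(Z, SZ)), add(mul(SZ, Z), add(SSZ, Z))))
  step 4: S(add(add(S(add(SSZ, SZ)), add(Z, SZ)), add(mul(SZ, Z), add(SSZ, Z))))
  step 5: S(add(S(add(add(SSZ, SZ), add(Z, SZ))), add(mul(SZ, Z), add(SSZ, Z))))
  step 6: S(S(add(add(add(SSZ, SZ), add(Z, SZ)), add(mul(SZ, Z), add(SSZ, Z)))))
  step 7: S(S(add(add(S(add(SZ, SZ)), add(Z, SZ)), add(mul(SZ, Z), add(SSZ, Z)))))
  step 8: S(S(add(S(add(add(SZ, SZ), add(Z, SZ))), add(mul(SZ, Z), add(SSZ, Z)))))
  step 9: S(S(S(add(add(add(SZ, SZ), add(Z, SZ)), add(mul(SZ, Z), add(SSZ, Z))))))
  step 10: S(S(S(add(add(S(add(Z, SZ)), add(Z, SZ)), add(mul(SZ, Z), add(SSZ, Z))))))
  step 11: S(S(S(add(S(add(add(Z, SZ), add(Z, SZ))), add(mul(SZ, Z), add(SSZ, Z))))))
  step 12: S(S(S(S(add(add(add(Z, SZ), add(Z, SZ)), add(mul(SZ, Z), add(SSZ, Z)))))))
  step 13: S(S(S(S(add(add(SZ, add(Z, SZ)), add(mul(SZ, Z), add(SSZ, Z)))))))
  step 14: S(S(S(S(add(S(add(Z, add(Z, SZ))), add(mul(SZ, Z), add(SSZ, Z)))))))
  step 15: S(S(S(S(S(add(add(Z, add(Z, SZ)), add(mul(SZ, Z), add(SSZ, Z))))))))
  step 16: S(S(S(S(S(add(add(Z, SZ), add(mul(SZ, Z), add(SSZ, Z))))))))
  step 17: S(S(S(S(S(add(SZ, add(mul(SZ, Z), add(SSZ, Z))))))))
  step 18: S(S(S(S(S(S(add(Z, add(mul(SZ, Z), add(SSZ, Z)))))))))
  step 19: S(S(S(S(S(S(add(mul(SZ, Z), add(SSZ, Z))))))))
  step 20: S(S(S(S(S(S(add(add(Z, mul(Z, Z)), add(SSZ, Z))))))))
  step 21: S(S(S(S(S(S(add(mul(Z, Z), add(SSZ, Z))))))))
  step 22: S(S(S(S(S(S(add(Z, add(SSZ, Z))))))))
  step 23: S(S(S(S(S(S(add(SSZ, Z)))))))
  step 24: S(S(S(S(S(S(S(add(SZ, Z))))))))
  step 25: S(S(S(S(S(S(S(S(add(Z, Z)))))))))
  step 26: S^8(Z)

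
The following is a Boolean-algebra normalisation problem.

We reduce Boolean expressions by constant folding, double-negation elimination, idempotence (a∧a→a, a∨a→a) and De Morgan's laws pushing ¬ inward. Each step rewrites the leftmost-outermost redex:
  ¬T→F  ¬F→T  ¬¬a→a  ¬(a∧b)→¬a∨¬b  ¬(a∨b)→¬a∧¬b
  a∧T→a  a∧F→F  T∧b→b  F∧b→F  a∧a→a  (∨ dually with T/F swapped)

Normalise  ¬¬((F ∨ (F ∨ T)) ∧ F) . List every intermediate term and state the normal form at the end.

Answer: normal form = F  (in 2 steps)

Working:
  start: ¬¬((F ∨ (F ∨ T)) ∧ F)
  →1  (F ∨ (F ∨ T)) ∧ F
  →2  F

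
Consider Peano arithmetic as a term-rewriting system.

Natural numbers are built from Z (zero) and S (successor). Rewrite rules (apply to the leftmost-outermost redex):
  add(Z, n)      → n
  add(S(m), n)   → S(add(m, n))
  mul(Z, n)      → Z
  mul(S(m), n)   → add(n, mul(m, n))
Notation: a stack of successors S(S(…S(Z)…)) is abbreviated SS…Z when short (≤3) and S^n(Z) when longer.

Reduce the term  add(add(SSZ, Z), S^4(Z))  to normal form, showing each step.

Answer: normal form = S^6(Z)  (in 6 steps)

Reduction:
  start: add(add(SSZ, Z), S^4(Z))
  step 1: add(S(add(SZ, Z)), S^4(Z))
  step 2: S(add(add(SZ, Z), S^4(Z)))
  step 3: S(add(S(add(Z, Z)), S^4(Z)))
  step 4: S(S(add(add(Z, Z), S^4(Z))))
  step 5: S(S(add(Z, S^4(Z))))
  step 6: S^6(Z)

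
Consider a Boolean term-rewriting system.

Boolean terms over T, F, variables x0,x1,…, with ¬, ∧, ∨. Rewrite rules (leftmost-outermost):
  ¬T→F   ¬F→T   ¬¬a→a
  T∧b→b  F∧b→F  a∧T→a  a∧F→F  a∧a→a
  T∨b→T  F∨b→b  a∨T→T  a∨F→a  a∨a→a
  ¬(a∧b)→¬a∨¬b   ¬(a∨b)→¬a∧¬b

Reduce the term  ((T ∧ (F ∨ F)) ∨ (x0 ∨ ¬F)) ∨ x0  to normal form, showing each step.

Answer: normal form = T  (in 6 steps)

Working:
  start: ((T ∧ (F ∨ F)) ∨ (x0 ∨ ¬F)) ∨ x0
  [1] ((F ∨ F) ∨ (x0 ∨ ¬F)) ∨ x0
  [2] (F ∨ (x0 ∨ ¬F)) ∨ x0
  [3] (x0 ∨ ¬F) ∨ x0
  [4] (x0 ∨ T) ∨ x0
  [5] T ∨ x0
  [6] T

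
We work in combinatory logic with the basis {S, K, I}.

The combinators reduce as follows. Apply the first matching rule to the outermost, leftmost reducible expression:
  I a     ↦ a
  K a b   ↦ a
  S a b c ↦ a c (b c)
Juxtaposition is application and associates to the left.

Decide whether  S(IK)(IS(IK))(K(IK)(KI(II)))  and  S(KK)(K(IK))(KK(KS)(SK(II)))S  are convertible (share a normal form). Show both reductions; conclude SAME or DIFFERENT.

Answer: SAME — A ⇓ K, B ⇓ K

Reduction:
Term A:
  start: S(IK)(IS(IK))(K(IK)(KI(II)))
  step 1: IK(K(IK)(KI(II)))(IS(IK)(K(IK)(KI(II))))
  step 2: K(K(IK)(KI(II)))(IS(IK)(K(IK)(KI(II))))
  step 3: K(IK)(KI(II))
  step 4: IK
  step 5: K

Term B:
  start: S(KK)(K(IK))(KK(KS)(SK(II)))S
  step 1: KK(KK(KS)(SK(II)))(K(IK)(KK(KS)(SK(II))))S
  step 2: K(K(IK)(KK(KS)(SK(II))))S
  step 3: K(IK)(KK(KS)(SK(II)))
  step 4: IK
  step 5: K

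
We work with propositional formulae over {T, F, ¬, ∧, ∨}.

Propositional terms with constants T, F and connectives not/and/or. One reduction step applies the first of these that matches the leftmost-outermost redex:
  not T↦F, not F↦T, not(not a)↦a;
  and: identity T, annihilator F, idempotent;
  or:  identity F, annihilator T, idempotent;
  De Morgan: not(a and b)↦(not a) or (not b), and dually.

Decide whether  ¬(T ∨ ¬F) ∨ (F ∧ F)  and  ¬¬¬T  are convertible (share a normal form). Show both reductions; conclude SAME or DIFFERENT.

Term A:
  start: ¬(T ∨ ¬F) ∨ (F ∧ F)
  →1  (¬T ∧ ¬¬F) ∨ (F ∧ F)
  →2  (F ∧ ¬¬F) ∨ (F ∧ F)
  →3  F ∨ (F ∧ F)
  →4  F ∧ F
  →5  F

Term B:
  start: ¬¬¬T
  →1  ¬T
  →2  F

Answer: SAME — A ⇓ F, B ⇓ F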